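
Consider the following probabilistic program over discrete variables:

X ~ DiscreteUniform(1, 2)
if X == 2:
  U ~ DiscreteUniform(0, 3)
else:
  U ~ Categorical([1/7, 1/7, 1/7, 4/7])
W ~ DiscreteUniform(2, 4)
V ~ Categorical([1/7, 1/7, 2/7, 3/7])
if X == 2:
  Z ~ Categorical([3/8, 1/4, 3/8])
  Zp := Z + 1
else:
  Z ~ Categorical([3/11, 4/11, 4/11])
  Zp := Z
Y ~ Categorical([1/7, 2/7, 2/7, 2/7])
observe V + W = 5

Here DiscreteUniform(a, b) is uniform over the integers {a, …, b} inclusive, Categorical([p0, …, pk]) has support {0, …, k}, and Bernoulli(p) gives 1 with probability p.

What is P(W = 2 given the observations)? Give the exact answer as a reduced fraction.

P(W = 2 | obs) = 1/2

Enumerate traces; 288 have nonzero weight after conditioning:
  (X=1, U=0, W=2, V=3, Z=0, Y=0) weight 3/7546
  (X=1, U=0, W=2, V=3, Z=0, Y=1) weight 3/3773
  (X=1, U=0, W=2, V=3, Z=0, Y=2) weight 3/3773
  (X=1, U=0, W=2, V=3, Z=0, Y=3) weight 3/3773
  (X=1, U=0, W=2, V=3, Z=1, Y=0) weight 2/3773
  (X=1, U=0, W=2, V=3, Z=1, Y=1) weight 4/3773
  (X=1, U=0, W=2, V=3, Z=1, Y=2) weight 4/3773
  (X=1, U=0, W=2, V=3, Z=1, Y=3) weight 4/3773
  (X=1, U=0, W=3, V=2, Z=0, Y=0) weight 1/3773
  (X=1, U=0, W=4, V=1, Z=0, Y=0) weight 1/7546
  … 278 more
Group by W:
  weight(W=2) = 1/7
  weight(W=3) = 2/21
  weight(W=4) = 1/21
Total weight = 1/7 + 2/21 + 1/21 = 2/7
P(W=2 | obs) = 1/7 / 2/7 = 1/2
P(W=3 | obs) = 2/21 / 2/7 = 1/3
P(W=4 | obs) = 1/21 / 2/7 = 1/6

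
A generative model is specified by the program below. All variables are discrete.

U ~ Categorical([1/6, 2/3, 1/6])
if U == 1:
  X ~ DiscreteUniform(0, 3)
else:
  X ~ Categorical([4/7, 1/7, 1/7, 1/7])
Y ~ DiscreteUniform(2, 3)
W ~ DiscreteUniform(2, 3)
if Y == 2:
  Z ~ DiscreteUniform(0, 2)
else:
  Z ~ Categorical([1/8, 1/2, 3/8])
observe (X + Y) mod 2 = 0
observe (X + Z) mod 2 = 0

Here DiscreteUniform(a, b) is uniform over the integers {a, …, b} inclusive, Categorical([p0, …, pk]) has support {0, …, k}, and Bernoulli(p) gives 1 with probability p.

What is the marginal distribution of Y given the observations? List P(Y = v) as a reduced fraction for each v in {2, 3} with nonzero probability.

P(Y=2) = 16/25, P(Y=3) = 9/25

Enumerate traces; 36 have nonzero weight after conditioning:
  (U=0, X=0, Y=2, W=2, Z=0) weight 1/126
  (U=0, X=0, Y=2, W=2, Z=2) weight 1/126
  (U=0, X=0, Y=2, W=3, Z=0) weight 1/126
  (U=0, X=0, Y=2, W=3, Z=2) weight 1/126
  (U=0, X=1, Y=3, W=2, Z=1) weight 1/336
  (U=0, X=1, Y=3, W=3, Z=1) weight 1/336
  (U=0, X=2, Y=2, W=2, Z=0) weight 1/504
  (U=0, X=2, Y=2, W=2, Z=2) weight 1/504
  … 28 more
Group by Y:
  weight(Y=2) = 4/21
  weight(Y=3) = 3/28
Total weight = 4/21 + 3/28 = 25/84
P(Y=2 | obs) = 4/21 / 25/84 = 16/25
P(Y=3 | obs) = 3/28 / 25/84 = 9/25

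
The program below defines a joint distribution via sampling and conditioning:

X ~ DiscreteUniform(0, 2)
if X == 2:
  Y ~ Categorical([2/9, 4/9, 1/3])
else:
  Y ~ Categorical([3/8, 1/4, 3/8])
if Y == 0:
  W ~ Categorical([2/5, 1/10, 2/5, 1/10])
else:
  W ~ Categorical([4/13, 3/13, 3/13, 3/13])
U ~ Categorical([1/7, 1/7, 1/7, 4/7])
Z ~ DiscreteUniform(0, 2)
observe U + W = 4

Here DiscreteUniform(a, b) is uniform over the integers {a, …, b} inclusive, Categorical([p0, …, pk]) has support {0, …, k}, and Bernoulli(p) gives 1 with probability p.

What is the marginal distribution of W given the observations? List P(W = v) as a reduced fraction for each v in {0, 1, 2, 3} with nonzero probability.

P(W=1) = 2116/3447, P(W=2) = 802/3447, P(W=3) = 529/3447

Enumerate traces; 81 have nonzero weight after conditioning:
  (X=0, Y=0, W=1, U=3, Z=0) weight 1/420
  (X=0, Y=0, W=1, U=3, Z=1) weight 1/420
  (X=0, Y=0, W=1, U=3, Z=2) weight 1/420
  (X=0, Y=0, W=2, U=2, Z=0) weight 1/420
  (X=0, Y=0, W=2, U=2, Z=1) weight 1/420
  (X=0, Y=0, W=2, U=2, Z=2) weight 1/420
  (X=0, Y=0, W=3, U=1, Z=0) weight 1/1680
  (X=0, Y=0, W=3, U=1, Z=1) weight 1/1680
  … 73 more
Group by W:
  weight(W=1) = 529/4914
  weight(W=2) = 401/9828
  weight(W=3) = 529/19656
Total weight = 529/4914 + 401/9828 + 529/19656 = 383/2184
P(W=1 | obs) = 529/4914 / 383/2184 = 2116/3447
P(W=2 | obs) = 401/9828 / 383/2184 = 802/3447
P(W=3 | obs) = 529/19656 / 383/2184 = 529/3447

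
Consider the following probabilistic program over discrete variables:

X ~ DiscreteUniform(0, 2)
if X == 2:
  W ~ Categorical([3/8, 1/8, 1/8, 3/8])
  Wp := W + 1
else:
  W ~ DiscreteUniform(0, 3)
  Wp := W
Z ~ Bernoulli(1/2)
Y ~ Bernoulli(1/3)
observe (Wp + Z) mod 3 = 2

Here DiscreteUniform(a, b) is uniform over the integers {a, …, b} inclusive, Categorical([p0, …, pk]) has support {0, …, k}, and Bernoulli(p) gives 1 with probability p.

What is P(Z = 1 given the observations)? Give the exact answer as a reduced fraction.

Enumerate traces; 14 have nonzero weight after conditioning:
  (X=0, W=1, Z=1, Y=0) weight 1/36
  (X=0, W=1, Z=1, Y=1) weight 1/72
  (X=0, W=2, Z=0, Y=0) weight 1/36
  (X=0, W=2, Z=0, Y=1) weight 1/72
  (X=1, W=1, Z=1, Y=0) weight 1/36
  (X=1, W=1, Z=1, Y=1) weight 1/72
  (X=1, W=2, Z=0, Y=0) weight 1/36
  (X=1, W=2, Z=0, Y=1) weight 1/72
  … 6 more
Group by Z:
  weight(Z=0) = 5/48
  weight(Z=1) = 5/24
Total weight = 5/48 + 5/24 = 5/16
P(Z=0 | obs) = 5/48 / 5/16 = 1/3
P(Z=1 | obs) = 5/24 / 5/16 = 2/3

P(Z = 1 | obs) = 2/3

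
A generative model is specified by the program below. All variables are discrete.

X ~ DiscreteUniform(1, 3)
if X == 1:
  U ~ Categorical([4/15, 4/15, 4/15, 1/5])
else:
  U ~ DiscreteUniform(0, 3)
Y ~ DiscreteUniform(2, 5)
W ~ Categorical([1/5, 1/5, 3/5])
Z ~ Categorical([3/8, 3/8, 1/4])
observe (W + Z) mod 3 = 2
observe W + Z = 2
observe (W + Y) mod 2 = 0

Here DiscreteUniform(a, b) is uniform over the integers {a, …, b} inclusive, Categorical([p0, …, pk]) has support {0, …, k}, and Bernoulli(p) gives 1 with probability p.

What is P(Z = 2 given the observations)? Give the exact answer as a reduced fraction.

P(Z = 2 | obs) = 1/7

Enumerate traces; 72 have nonzero weight after conditioning:
  (X=1, U=0, Y=2, W=0, Z=2) weight 1/900
  (X=1, U=0, Y=2, W=2, Z=0) weight 1/200
  (X=1, U=0, Y=3, W=1, Z=1) weight 1/600
  (X=1, U=0, Y=4, W=0, Z=2) weight 1/900
  (X=1, U=0, Y=4, W=2, Z=0) weight 1/200
  (X=1, U=0, Y=5, W=1, Z=1) weight 1/600
  (X=1, U=1, Y=2, W=0, Z=2) weight 1/900
  (X=1, U=1, Y=2, W=2, Z=0) weight 1/200
  … 64 more
Group by Z:
  weight(Z=0) = 9/80
  weight(Z=1) = 3/80
  weight(Z=2) = 1/40
Total weight = 9/80 + 3/80 + 1/40 = 7/40
P(Z=0 | obs) = 9/80 / 7/40 = 9/14
P(Z=1 | obs) = 3/80 / 7/40 = 3/14
P(Z=2 | obs) = 1/40 / 7/40 = 1/7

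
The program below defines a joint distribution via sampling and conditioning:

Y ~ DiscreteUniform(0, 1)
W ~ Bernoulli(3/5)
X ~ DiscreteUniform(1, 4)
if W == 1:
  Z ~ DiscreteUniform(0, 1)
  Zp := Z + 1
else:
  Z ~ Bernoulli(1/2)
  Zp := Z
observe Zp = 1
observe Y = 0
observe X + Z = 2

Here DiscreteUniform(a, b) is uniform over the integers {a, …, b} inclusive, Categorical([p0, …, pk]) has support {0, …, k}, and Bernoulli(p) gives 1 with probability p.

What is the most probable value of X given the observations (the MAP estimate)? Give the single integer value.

Enumerate traces; 2 have nonzero weight after conditioning:
  (Y=0, W=0, X=1, Z=1) weight 1/40
  (Y=0, W=1, X=2, Z=0) weight 3/80
Group by X:
  weight(X=1) = 1/40
  weight(X=2) = 3/80
Total weight = 1/40 + 3/80 = 1/16
P(X=1 | obs) = 1/40 / 1/16 = 2/5
P(X=2 | obs) = 3/80 / 1/16 = 3/5
argmax = 2

argmax_v P(X = v | obs) = 2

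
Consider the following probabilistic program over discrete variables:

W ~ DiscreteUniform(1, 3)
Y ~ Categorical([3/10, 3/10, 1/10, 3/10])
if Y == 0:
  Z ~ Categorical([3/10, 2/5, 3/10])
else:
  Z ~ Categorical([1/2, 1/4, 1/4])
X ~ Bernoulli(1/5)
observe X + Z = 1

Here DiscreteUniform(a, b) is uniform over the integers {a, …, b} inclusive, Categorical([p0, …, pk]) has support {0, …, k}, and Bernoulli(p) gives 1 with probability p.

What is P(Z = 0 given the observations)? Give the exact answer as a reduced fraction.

P(Z = 0 | obs) = 22/81

Enumerate traces; 24 have nonzero weight after conditioning:
  (W=1, Y=0, Z=0, X=1) weight 3/500
  (W=1, Y=0, Z=1, X=0) weight 4/125
  (W=1, Y=1, Z=0, X=1) weight 1/100
  (W=1, Y=1, Z=1, X=0) weight 1/50
  (W=1, Y=2, Z=0, X=1) weight 1/300
  (W=1, Y=2, Z=1, X=0) weight 1/150
  (W=1, Y=3, Z=0, X=1) weight 1/100
  (W=1, Y=3, Z=1, X=0) weight 1/50
  … 16 more
Group by Z:
  weight(Z=0) = 11/125
  weight(Z=1) = 59/250
Total weight = 11/125 + 59/250 = 81/250
P(Z=0 | obs) = 11/125 / 81/250 = 22/81
P(Z=1 | obs) = 59/250 / 81/250 = 59/81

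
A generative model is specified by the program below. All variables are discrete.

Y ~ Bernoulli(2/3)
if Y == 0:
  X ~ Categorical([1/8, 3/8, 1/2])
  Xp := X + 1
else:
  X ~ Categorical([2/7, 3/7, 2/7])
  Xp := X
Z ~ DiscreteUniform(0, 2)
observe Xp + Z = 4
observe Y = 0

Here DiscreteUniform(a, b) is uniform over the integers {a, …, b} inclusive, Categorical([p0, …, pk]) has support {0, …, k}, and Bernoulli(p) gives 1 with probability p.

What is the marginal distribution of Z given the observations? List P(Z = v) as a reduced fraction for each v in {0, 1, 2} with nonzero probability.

P(Z=1) = 4/7, P(Z=2) = 3/7

Enumerate traces; 2 have nonzero weight after conditioning:
  (Y=0, X=1, Z=2) weight 1/24
  (Y=0, X=2, Z=1) weight 1/18
Group by Z:
  weight(Z=1) = 1/18
  weight(Z=2) = 1/24
Total weight = 1/18 + 1/24 = 7/72
P(Z=1 | obs) = 1/18 / 7/72 = 4/7
P(Z=2 | obs) = 1/24 / 7/72 = 3/7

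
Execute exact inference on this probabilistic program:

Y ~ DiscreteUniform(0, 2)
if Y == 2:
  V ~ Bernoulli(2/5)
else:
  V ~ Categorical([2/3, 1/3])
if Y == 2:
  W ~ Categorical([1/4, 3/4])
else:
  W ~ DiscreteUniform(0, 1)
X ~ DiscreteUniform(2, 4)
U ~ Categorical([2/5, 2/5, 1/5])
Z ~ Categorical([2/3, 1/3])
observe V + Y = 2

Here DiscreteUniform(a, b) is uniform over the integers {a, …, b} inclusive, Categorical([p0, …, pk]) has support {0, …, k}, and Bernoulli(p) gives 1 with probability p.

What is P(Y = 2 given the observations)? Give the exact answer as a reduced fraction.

P(Y = 2 | obs) = 9/14

Enumerate traces; 72 have nonzero weight after conditioning:
  (Y=1, V=1, W=0, X=2, U=0, Z=0) weight 2/405
  (Y=1, V=1, W=0, X=2, U=0, Z=1) weight 1/405
  (Y=1, V=1, W=0, X=2, U=1, Z=0) weight 2/405
  (Y=1, V=1, W=0, X=2, U=1, Z=1) weight 1/405
  (Y=1, V=1, W=0, X=2, U=2, Z=0) weight 1/405
  (Y=1, V=1, W=0, X=2, U=2, Z=1) weight 1/810
  (Y=1, V=1, W=0, X=3, U=0, Z=0) weight 2/405
  (Y=1, V=1, W=0, X=3, U=0, Z=1) weight 1/405
  (Y=2, V=0, W=0, X=2, U=0, Z=0) weight 1/225
  … 63 more
Group by Y:
  weight(Y=1) = 1/9
  weight(Y=2) = 1/5
Total weight = 1/9 + 1/5 = 14/45
P(Y=1 | obs) = 1/9 / 14/45 = 5/14
P(Y=2 | obs) = 1/5 / 14/45 = 9/14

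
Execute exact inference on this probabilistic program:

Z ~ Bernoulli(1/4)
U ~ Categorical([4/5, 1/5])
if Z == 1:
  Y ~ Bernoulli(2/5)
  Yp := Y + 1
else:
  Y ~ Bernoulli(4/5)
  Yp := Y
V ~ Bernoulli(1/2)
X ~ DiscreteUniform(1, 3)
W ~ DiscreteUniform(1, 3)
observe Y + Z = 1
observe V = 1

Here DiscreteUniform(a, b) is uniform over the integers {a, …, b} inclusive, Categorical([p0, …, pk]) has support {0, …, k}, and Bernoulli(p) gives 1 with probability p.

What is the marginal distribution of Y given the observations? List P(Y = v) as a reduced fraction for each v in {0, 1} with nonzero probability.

P(Y=0) = 1/5, P(Y=1) = 4/5

Enumerate traces; 36 have nonzero weight after conditioning:
  (Z=0, U=0, Y=1, V=1, X=1, W=1) weight 2/75
  (Z=0, U=0, Y=1, V=1, X=1, W=2) weight 2/75
  (Z=0, U=0, Y=1, V=1, X=1, W=3) weight 2/75
  (Z=0, U=0, Y=1, V=1, X=2, W=1) weight 2/75
  (Z=0, U=0, Y=1, V=1, X=2, W=2) weight 2/75
  (Z=0, U=0, Y=1, V=1, X=2, W=3) weight 2/75
  (Z=0, U=0, Y=1, V=1, X=3, W=1) weight 2/75
  (Z=0, U=0, Y=1, V=1, X=3, W=2) weight 2/75
  (Z=1, U=0, Y=0, V=1, X=1, W=1) weight 1/150
  … 27 more
Group by Y:
  weight(Y=0) = 3/40
  weight(Y=1) = 3/10
Total weight = 3/40 + 3/10 = 3/8
P(Y=0 | obs) = 3/40 / 3/8 = 1/5
P(Y=1 | obs) = 3/10 / 3/8 = 4/5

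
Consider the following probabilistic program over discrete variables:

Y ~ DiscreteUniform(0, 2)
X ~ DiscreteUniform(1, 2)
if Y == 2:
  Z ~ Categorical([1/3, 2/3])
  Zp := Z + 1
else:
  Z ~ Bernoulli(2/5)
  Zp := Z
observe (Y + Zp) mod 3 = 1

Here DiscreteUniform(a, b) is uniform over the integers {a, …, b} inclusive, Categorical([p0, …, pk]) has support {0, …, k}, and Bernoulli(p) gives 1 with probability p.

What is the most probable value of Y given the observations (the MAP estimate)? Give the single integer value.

Enumerate traces; 6 have nonzero weight after conditioning:
  (Y=0, X=1, Z=1) weight 1/15
  (Y=0, X=2, Z=1) weight 1/15
  (Y=1, X=1, Z=0) weight 1/10
  (Y=1, X=2, Z=0) weight 1/10
  (Y=2, X=1, Z=1) weight 1/9
  (Y=2, X=2, Z=1) weight 1/9
Group by Y:
  weight(Y=0) = 2/15
  weight(Y=1) = 1/5
  weight(Y=2) = 2/9
Total weight = 2/15 + 1/5 + 2/9 = 5/9
P(Y=0 | obs) = 2/15 / 5/9 = 6/25
P(Y=1 | obs) = 1/5 / 5/9 = 9/25
P(Y=2 | obs) = 2/9 / 5/9 = 2/5
argmax = 2

argmax_v P(Y = v | obs) = 2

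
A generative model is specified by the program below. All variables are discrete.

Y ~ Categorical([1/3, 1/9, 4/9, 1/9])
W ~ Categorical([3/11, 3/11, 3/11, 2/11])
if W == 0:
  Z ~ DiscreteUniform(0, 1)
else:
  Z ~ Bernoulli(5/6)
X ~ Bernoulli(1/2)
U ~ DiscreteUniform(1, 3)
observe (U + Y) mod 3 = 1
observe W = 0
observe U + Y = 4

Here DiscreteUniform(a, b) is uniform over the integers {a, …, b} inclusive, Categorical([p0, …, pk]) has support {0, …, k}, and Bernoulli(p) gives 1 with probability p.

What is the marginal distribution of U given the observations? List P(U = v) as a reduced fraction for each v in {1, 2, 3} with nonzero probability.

Enumerate traces; 12 have nonzero weight after conditioning:
  (Y=1, W=0, Z=0, X=0, U=3) weight 1/396
  (Y=1, W=0, Z=0, X=1, U=3) weight 1/396
  (Y=1, W=0, Z=1, X=0, U=3) weight 1/396
  (Y=1, W=0, Z=1, X=1, U=3) weight 1/396
  (Y=2, W=0, Z=0, X=0, U=2) weight 1/99
  (Y=2, W=0, Z=0, X=1, U=2) weight 1/99
  (Y=2, W=0, Z=1, X=0, U=2) weight 1/99
  (Y=2, W=0, Z=1, X=1, U=2) weight 1/99
  (Y=3, W=0, Z=0, X=0, U=1) weight 1/396
  … 3 more
Group by U:
  weight(U=1) = 1/99
  weight(U=2) = 4/99
  weight(U=3) = 1/99
Total weight = 1/99 + 4/99 + 1/99 = 2/33
P(U=1 | obs) = 1/99 / 2/33 = 1/6
P(U=2 | obs) = 4/99 / 2/33 = 2/3
P(U=3 | obs) = 1/99 / 2/33 = 1/6

P(U=1) = 1/6, P(U=2) = 2/3, P(U=3) = 1/6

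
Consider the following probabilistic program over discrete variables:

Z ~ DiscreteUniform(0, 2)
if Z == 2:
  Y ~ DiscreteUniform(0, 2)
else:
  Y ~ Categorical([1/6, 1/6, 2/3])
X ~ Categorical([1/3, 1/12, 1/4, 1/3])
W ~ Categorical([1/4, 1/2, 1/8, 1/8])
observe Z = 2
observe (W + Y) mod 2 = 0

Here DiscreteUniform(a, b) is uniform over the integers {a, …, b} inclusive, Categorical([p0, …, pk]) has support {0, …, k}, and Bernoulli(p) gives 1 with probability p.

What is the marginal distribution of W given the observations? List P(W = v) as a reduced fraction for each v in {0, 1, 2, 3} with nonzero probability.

P(W=0) = 4/11, P(W=1) = 4/11, P(W=2) = 2/11, P(W=3) = 1/11

Enumerate traces; 24 have nonzero weight after conditioning:
  (Z=2, Y=0, X=0, W=0) weight 1/108
  (Z=2, Y=0, X=0, W=2) weight 1/216
  (Z=2, Y=0, X=1, W=0) weight 1/432
  (Z=2, Y=0, X=1, W=2) weight 1/864
  (Z=2, Y=0, X=2, W=0) weight 1/144
  (Z=2, Y=0, X=2, W=2) weight 1/288
  (Z=2, Y=0, X=3, W=0) weight 1/108
  (Z=2, Y=0, X=3, W=2) weight 1/216
  (Z=2, Y=1, X=0, W=1) weight 1/54
  (Z=2, Y=1, X=0, W=3) weight 1/216
  … 14 more
Group by W:
  weight(W=0) = 1/18
  weight(W=1) = 1/18
  weight(W=2) = 1/36
  weight(W=3) = 1/72
Total weight = 1/18 + 1/18 + 1/36 + 1/72 = 11/72
P(W=0 | obs) = 1/18 / 11/72 = 4/11
P(W=1 | obs) = 1/18 / 11/72 = 4/11
P(W=2 | obs) = 1/36 / 11/72 = 2/11
P(W=3 | obs) = 1/72 / 11/72 = 1/11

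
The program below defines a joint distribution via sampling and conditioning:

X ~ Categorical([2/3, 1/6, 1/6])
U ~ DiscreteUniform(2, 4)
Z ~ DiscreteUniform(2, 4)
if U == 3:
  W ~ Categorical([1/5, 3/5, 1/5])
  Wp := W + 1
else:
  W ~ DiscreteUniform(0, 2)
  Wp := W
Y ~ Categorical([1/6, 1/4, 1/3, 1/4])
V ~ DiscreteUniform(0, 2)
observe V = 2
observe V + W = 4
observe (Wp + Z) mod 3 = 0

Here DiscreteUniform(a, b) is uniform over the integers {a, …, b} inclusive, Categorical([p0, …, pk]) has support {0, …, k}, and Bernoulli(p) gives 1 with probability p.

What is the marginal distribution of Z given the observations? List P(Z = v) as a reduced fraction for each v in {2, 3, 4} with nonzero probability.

P(Z=3) = 3/13, P(Z=4) = 10/13

Enumerate traces; 36 have nonzero weight after conditioning:
  (X=0, U=2, Z=4, W=2, Y=0, V=2) weight 1/729
  (X=0, U=2, Z=4, W=2, Y=1, V=2) weight 1/486
  (X=0, U=2, Z=4, W=2, Y=2, V=2) weight 2/729
  (X=0, U=2, Z=4, W=2, Y=3, V=2) weight 1/486
  (X=0, U=3, Z=3, W=2, Y=0, V=2) weight 1/1215
  (X=0, U=3, Z=3, W=2, Y=1, V=2) weight 1/810
  (X=0, U=3, Z=3, W=2, Y=2, V=2) weight 2/1215
  (X=0, U=3, Z=3, W=2, Y=3, V=2) weight 1/810
  … 28 more
Group by Z:
  weight(Z=3) = 1/135
  weight(Z=4) = 2/81
Total weight = 1/135 + 2/81 = 13/405
P(Z=3 | obs) = 1/135 / 13/405 = 3/13
P(Z=4 | obs) = 2/81 / 13/405 = 10/13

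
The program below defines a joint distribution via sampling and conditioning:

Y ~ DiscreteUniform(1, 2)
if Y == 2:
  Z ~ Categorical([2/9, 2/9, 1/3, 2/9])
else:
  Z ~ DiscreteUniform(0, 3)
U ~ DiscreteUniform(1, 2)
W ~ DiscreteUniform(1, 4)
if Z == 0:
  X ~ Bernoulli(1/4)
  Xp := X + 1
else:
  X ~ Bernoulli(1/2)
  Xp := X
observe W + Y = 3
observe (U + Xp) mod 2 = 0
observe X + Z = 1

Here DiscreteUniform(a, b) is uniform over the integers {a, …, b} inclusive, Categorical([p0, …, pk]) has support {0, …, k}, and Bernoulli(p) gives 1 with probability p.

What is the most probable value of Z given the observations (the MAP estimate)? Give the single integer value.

argmax_v P(Z = v | obs) = 1

Enumerate traces; 4 have nonzero weight after conditioning:
  (Y=1, Z=0, U=2, W=2, X=1) weight 1/256
  (Y=1, Z=1, U=2, W=2, X=0) weight 1/128
  (Y=2, Z=0, U=2, W=1, X=1) weight 1/288
  (Y=2, Z=1, U=2, W=1, X=0) weight 1/144
Group by Z:
  weight(Z=0) = 17/2304
  weight(Z=1) = 17/1152
Total weight = 17/2304 + 17/1152 = 17/768
P(Z=0 | obs) = 17/2304 / 17/768 = 1/3
P(Z=1 | obs) = 17/1152 / 17/768 = 2/3
argmax = 1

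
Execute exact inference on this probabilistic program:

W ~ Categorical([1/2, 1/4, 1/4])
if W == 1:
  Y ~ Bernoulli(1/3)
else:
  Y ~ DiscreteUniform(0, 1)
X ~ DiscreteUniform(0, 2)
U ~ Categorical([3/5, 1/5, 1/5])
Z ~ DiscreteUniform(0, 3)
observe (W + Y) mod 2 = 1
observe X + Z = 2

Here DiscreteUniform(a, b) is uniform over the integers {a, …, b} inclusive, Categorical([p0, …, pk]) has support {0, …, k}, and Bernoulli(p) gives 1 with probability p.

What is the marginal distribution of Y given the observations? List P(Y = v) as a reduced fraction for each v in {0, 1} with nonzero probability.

Enumerate traces; 27 have nonzero weight after conditioning:
  (W=0, Y=1, X=0, U=0, Z=2) weight 1/80
  (W=0, Y=1, X=0, U=1, Z=2) weight 1/240
  (W=0, Y=1, X=0, U=2, Z=2) weight 1/240
  (W=0, Y=1, X=1, U=0, Z=1) weight 1/80
  (W=0, Y=1, X=1, U=1, Z=1) weight 1/240
  (W=0, Y=1, X=1, U=2, Z=1) weight 1/240
  (W=0, Y=1, X=2, U=0, Z=0) weight 1/80
  (W=0, Y=1, X=2, U=1, Z=0) weight 1/240
  (W=1, Y=0, X=0, U=0, Z=2) weight 1/120
  … 18 more
Group by Y:
  weight(Y=0) = 1/24
  weight(Y=1) = 3/32
Total weight = 1/24 + 3/32 = 13/96
P(Y=0 | obs) = 1/24 / 13/96 = 4/13
P(Y=1 | obs) = 3/32 / 13/96 = 9/13

P(Y=0) = 4/13, P(Y=1) = 9/13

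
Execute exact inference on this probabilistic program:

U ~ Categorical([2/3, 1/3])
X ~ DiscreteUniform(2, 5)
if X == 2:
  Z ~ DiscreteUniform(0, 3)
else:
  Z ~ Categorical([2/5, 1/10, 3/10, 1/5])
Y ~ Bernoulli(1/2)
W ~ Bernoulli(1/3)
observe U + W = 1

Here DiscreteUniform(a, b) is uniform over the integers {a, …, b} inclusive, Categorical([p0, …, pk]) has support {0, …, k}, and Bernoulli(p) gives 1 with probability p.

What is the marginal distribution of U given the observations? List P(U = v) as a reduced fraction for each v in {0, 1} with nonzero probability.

P(U=0) = 1/2, P(U=1) = 1/2

Enumerate traces; 64 have nonzero weight after conditioning:
  (U=0, X=2, Z=0, Y=0, W=1) weight 1/144
  (U=0, X=2, Z=0, Y=1, W=1) weight 1/144
  (U=0, X=2, Z=1, Y=0, W=1) weight 1/144
  (U=0, X=2, Z=1, Y=1, W=1) weight 1/144
  (U=0, X=2, Z=2, Y=0, W=1) weight 1/144
  (U=0, X=2, Z=2, Y=1, W=1) weight 1/144
  (U=0, X=2, Z=3, Y=0, W=1) weight 1/144
  (U=0, X=2, Z=3, Y=1, W=1) weight 1/144
  (U=1, X=2, Z=0, Y=0, W=0) weight 1/144
  … 55 more
Group by U:
  weight(U=0) = 2/9
  weight(U=1) = 2/9
Total weight = 2/9 + 2/9 = 4/9
P(U=0 | obs) = 2/9 / 4/9 = 1/2
P(U=1 | obs) = 2/9 / 4/9 = 1/2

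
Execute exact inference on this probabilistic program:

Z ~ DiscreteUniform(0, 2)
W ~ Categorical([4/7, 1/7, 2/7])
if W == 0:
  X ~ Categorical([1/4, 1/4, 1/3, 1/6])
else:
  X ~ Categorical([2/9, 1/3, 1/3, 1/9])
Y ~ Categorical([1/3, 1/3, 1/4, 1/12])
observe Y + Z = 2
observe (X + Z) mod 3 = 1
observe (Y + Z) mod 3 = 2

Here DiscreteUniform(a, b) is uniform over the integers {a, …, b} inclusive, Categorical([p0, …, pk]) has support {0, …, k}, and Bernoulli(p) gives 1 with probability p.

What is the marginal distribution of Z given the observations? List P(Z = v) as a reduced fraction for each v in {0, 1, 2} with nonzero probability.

Enumerate traces; 12 have nonzero weight after conditioning:
  (Z=0, W=0, X=1, Y=2) weight 1/84
  (Z=0, W=1, X=1, Y=2) weight 1/252
  (Z=0, W=2, X=1, Y=2) weight 1/126
  (Z=1, W=0, X=0, Y=1) weight 1/63
  (Z=1, W=0, X=3, Y=1) weight 2/189
  (Z=1, W=1, X=0, Y=1) weight 2/567
  (Z=1, W=1, X=3, Y=1) weight 1/567
  (Z=1, W=2, X=0, Y=1) weight 4/567
  (Z=2, W=0, X=2, Y=0) weight 4/189
  … 3 more
Group by Z:
  weight(Z=0) = 1/42
  weight(Z=1) = 8/189
  weight(Z=2) = 1/27
Total weight = 1/42 + 8/189 + 1/27 = 13/126
P(Z=0 | obs) = 1/42 / 13/126 = 3/13
P(Z=1 | obs) = 8/189 / 13/126 = 16/39
P(Z=2 | obs) = 1/27 / 13/126 = 14/39

P(Z=0) = 3/13, P(Z=1) = 16/39, P(Z=2) = 14/39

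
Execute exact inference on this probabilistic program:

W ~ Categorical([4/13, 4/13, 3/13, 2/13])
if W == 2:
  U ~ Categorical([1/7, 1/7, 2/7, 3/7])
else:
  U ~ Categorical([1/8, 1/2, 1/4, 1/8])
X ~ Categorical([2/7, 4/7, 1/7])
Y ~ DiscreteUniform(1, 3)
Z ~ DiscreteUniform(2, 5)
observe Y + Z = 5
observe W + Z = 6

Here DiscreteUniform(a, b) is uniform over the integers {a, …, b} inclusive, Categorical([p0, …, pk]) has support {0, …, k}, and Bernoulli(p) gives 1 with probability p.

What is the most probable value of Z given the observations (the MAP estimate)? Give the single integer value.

Enumerate traces; 24 have nonzero weight after conditioning:
  (W=2, U=0, X=0, Y=1, Z=4) weight 1/1274
  (W=2, U=0, X=1, Y=1, Z=4) weight 1/637
  (W=2, U=0, X=2, Y=1, Z=4) weight 1/2548
  (W=2, U=1, X=0, Y=1, Z=4) weight 1/1274
  (W=2, U=1, X=1, Y=1, Z=4) weight 1/637
  (W=2, U=1, X=2, Y=1, Z=4) weight 1/2548
  (W=2, U=2, X=0, Y=1, Z=4) weight 1/637
  (W=2, U=2, X=1, Y=1, Z=4) weight 2/637
  (W=3, U=0, X=0, Y=2, Z=3) weight 1/2184
  … 15 more
Group by Z:
  weight(Z=3) = 1/78
  weight(Z=4) = 1/52
Total weight = 1/78 + 1/52 = 5/156
P(Z=3 | obs) = 1/78 / 5/156 = 2/5
P(Z=4 | obs) = 1/52 / 5/156 = 3/5
argmax = 4

argmax_v P(Z = v | obs) = 4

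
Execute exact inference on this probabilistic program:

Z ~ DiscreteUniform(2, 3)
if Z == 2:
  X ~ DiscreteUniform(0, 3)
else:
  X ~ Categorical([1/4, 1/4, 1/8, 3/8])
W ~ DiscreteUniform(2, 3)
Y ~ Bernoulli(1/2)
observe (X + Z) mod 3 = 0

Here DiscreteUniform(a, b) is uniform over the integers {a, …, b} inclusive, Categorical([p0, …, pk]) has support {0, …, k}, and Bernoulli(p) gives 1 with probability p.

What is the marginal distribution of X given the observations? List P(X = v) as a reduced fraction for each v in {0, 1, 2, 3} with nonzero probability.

P(X=0) = 2/7, P(X=1) = 2/7, P(X=3) = 3/7

Enumerate traces; 12 have nonzero weight after conditioning:
  (Z=2, X=1, W=2, Y=0) weight 1/32
  (Z=2, X=1, W=2, Y=1) weight 1/32
  (Z=2, X=1, W=3, Y=0) weight 1/32
  (Z=2, X=1, W=3, Y=1) weight 1/32
  (Z=3, X=0, W=2, Y=0) weight 1/32
  (Z=3, X=0, W=2, Y=1) weight 1/32
  (Z=3, X=0, W=3, Y=0) weight 1/32
  (Z=3, X=0, W=3, Y=1) weight 1/32
  (Z=3, X=3, W=2, Y=0) weight 3/64
  … 3 more
Group by X:
  weight(X=0) = 1/8
  weight(X=1) = 1/8
  weight(X=3) = 3/16
Total weight = 1/8 + 1/8 + 3/16 = 7/16
P(X=0 | obs) = 1/8 / 7/16 = 2/7
P(X=1 | obs) = 1/8 / 7/16 = 2/7
P(X=3 | obs) = 3/16 / 7/16 = 3/7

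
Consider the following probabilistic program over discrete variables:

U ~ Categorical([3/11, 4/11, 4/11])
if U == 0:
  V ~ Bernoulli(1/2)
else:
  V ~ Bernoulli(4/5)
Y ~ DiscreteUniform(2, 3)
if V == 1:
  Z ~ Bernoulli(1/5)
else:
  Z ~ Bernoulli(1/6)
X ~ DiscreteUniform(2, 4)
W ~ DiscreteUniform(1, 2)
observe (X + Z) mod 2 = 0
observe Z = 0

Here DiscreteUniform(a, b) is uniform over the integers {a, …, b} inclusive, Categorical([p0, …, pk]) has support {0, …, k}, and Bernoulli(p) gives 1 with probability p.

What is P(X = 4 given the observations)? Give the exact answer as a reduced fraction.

Enumerate traces; 48 have nonzero weight after conditioning:
  (U=0, V=0, Y=2, Z=0, X=2, W=1) weight 5/528
  (U=0, V=0, Y=2, Z=0, X=2, W=2) weight 5/528
  (U=0, V=0, Y=2, Z=0, X=4, W=1) weight 5/528
  (U=0, V=0, Y=2, Z=0, X=4, W=2) weight 5/528
  (U=0, V=0, Y=3, Z=0, X=2, W=1) weight 5/528
  (U=0, V=0, Y=3, Z=0, X=2, W=2) weight 5/528
  (U=0, V=0, Y=3, Z=0, X=4, W=1) weight 5/528
  (U=0, V=0, Y=3, Z=0, X=4, W=2) weight 5/528
  … 40 more
Group by X:
  weight(X=2) = 2671/9900
  weight(X=4) = 2671/9900
Total weight = 2671/9900 + 2671/9900 = 2671/4950
P(X=2 | obs) = 2671/9900 / 2671/4950 = 1/2
P(X=4 | obs) = 2671/9900 / 2671/4950 = 1/2

P(X = 4 | obs) = 1/2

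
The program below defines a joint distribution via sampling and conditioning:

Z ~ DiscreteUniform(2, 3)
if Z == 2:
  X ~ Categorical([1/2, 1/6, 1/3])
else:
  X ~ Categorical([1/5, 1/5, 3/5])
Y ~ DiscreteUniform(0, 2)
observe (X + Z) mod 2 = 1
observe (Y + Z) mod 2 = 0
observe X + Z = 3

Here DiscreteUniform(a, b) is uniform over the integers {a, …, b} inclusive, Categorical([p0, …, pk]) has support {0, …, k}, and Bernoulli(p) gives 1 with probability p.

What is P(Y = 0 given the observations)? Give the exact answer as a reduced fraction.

Enumerate traces; 3 have nonzero weight after conditioning:
  (Z=2, X=1, Y=0) weight 1/36
  (Z=2, X=1, Y=2) weight 1/36
  (Z=3, X=0, Y=1) weight 1/30
Group by Y:
  weight(Y=0) = 1/36
  weight(Y=1) = 1/30
  weight(Y=2) = 1/36
Total weight = 1/36 + 1/30 + 1/36 = 4/45
P(Y=0 | obs) = 1/36 / 4/45 = 5/16
P(Y=1 | obs) = 1/30 / 4/45 = 3/8
P(Y=2 | obs) = 1/36 / 4/45 = 5/16

P(Y = 0 | obs) = 5/16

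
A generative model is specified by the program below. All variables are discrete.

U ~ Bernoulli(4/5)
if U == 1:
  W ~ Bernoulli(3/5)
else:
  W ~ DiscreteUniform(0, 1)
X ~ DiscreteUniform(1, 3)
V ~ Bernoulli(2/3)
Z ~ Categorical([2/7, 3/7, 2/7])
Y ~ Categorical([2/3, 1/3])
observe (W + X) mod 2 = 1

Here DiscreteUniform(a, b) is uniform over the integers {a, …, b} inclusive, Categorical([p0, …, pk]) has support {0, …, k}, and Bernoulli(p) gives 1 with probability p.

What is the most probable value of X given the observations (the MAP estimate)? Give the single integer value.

argmax_v P(X = v | obs) = 2

Enumerate traces; 72 have nonzero weight after conditioning:
  (U=0, W=0, X=1, V=0, Z=0, Y=0) weight 2/945
  (U=0, W=0, X=1, V=0, Z=0, Y=1) weight 1/945
  (U=0, W=0, X=1, V=0, Z=1, Y=0) weight 1/315
  (U=0, W=0, X=1, V=0, Z=1, Y=1) weight 1/630
  (U=0, W=0, X=1, V=0, Z=2, Y=0) weight 2/945
  (U=0, W=0, X=1, V=0, Z=2, Y=1) weight 1/945
  (U=0, W=0, X=1, V=1, Z=0, Y=0) weight 4/945
  (U=0, W=0, X=1, V=1, Z=0, Y=1) weight 2/945
  (U=0, W=0, X=3, V=0, Z=0, Y=0) weight 2/945
  (U=0, W=1, X=2, V=0, Z=0, Y=0) weight 2/945
  … 62 more
Group by X:
  weight(X=1) = 7/50
  weight(X=2) = 29/150
  weight(X=3) = 7/50
Total weight = 7/50 + 29/150 + 7/50 = 71/150
P(X=1 | obs) = 7/50 / 71/150 = 21/71
P(X=2 | obs) = 29/150 / 71/150 = 29/71
P(X=3 | obs) = 7/50 / 71/150 = 21/71
argmax = 2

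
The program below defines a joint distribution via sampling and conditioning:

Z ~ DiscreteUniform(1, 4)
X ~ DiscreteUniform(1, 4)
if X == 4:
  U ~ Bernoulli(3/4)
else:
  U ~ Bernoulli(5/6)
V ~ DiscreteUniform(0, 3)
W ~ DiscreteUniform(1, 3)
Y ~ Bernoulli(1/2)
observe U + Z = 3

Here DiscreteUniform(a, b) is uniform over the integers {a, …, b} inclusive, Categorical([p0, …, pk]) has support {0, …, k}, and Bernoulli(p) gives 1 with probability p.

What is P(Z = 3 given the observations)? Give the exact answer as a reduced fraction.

P(Z = 3 | obs) = 3/16

Enumerate traces; 192 have nonzero weight after conditioning:
  (Z=2, X=1, U=1, V=0, W=1, Y=0) weight 5/2304
  (Z=2, X=1, U=1, V=0, W=1, Y=1) weight 5/2304
  (Z=2, X=1, U=1, V=0, W=2, Y=0) weight 5/2304
  (Z=2, X=1, U=1, V=0, W=2, Y=1) weight 5/2304
  (Z=2, X=1, U=1, V=0, W=3, Y=0) weight 5/2304
  (Z=2, X=1, U=1, V=0, W=3, Y=1) weight 5/2304
  (Z=2, X=1, U=1, V=1, W=1, Y=0) weight 5/2304
  (Z=2, X=1, U=1, V=1, W=1, Y=1) weight 5/2304
  (Z=3, X=1, U=0, V=0, W=1, Y=0) weight 1/2304
  … 183 more
Group by Z:
  weight(Z=2) = 13/64
  weight(Z=3) = 3/64
Total weight = 13/64 + 3/64 = 1/4
P(Z=2 | obs) = 13/64 / 1/4 = 13/16
P(Z=3 | obs) = 3/64 / 1/4 = 3/16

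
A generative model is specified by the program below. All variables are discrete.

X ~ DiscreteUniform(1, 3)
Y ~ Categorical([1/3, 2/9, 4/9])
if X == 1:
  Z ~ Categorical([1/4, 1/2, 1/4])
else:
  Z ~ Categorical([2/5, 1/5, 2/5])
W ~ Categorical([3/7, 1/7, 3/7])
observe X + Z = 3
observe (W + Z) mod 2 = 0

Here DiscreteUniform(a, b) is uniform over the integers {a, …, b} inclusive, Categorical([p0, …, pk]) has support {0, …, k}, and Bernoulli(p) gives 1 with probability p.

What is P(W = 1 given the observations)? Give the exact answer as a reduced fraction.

P(W = 1 | obs) = 2/41

Enumerate traces; 15 have nonzero weight after conditioning:
  (X=1, Y=0, Z=2, W=0) weight 1/84
  (X=1, Y=0, Z=2, W=2) weight 1/84
  (X=1, Y=1, Z=2, W=0) weight 1/126
  (X=1, Y=1, Z=2, W=2) weight 1/126
  (X=1, Y=2, Z=2, W=0) weight 1/63
  (X=1, Y=2, Z=2, W=2) weight 1/63
  (X=2, Y=0, Z=1, W=1) weight 1/315
  (X=2, Y=1, Z=1, W=1) weight 2/945
  … 7 more
Group by W:
  weight(W=0) = 13/140
  weight(W=1) = 1/105
  weight(W=2) = 13/140
Total weight = 13/140 + 1/105 + 13/140 = 41/210
P(W=0 | obs) = 13/140 / 41/210 = 39/82
P(W=1 | obs) = 1/105 / 41/210 = 2/41
P(W=2 | obs) = 13/140 / 41/210 = 39/82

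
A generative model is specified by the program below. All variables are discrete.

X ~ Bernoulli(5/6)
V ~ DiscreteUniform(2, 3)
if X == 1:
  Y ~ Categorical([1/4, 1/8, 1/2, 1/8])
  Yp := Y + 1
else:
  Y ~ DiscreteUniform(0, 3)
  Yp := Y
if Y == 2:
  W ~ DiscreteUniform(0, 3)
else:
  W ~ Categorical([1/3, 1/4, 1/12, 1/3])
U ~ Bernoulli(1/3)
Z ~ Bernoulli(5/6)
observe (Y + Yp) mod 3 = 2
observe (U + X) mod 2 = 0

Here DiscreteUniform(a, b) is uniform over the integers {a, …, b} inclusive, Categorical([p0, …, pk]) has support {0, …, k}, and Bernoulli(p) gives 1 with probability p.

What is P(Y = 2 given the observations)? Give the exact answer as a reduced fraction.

Enumerate traces; 32 have nonzero weight after conditioning:
  (X=0, V=2, Y=1, W=0, U=0, Z=0) weight 1/1296
  (X=0, V=2, Y=1, W=0, U=0, Z=1) weight 5/1296
  (X=0, V=2, Y=1, W=1, U=0, Z=0) weight 1/1728
  (X=0, V=2, Y=1, W=1, U=0, Z=1) weight 5/1728
  (X=0, V=2, Y=1, W=2, U=0, Z=0) weight 1/5184
  (X=0, V=2, Y=1, W=2, U=0, Z=1) weight 5/5184
  (X=0, V=2, Y=1, W=3, U=0, Z=0) weight 1/1296
  (X=0, V=2, Y=1, W=3, U=0, Z=1) weight 5/1296
  (X=1, V=2, Y=2, W=0, U=1, Z=0) weight 5/1728
  … 23 more
Group by Y:
  weight(Y=1) = 1/36
  weight(Y=2) = 5/36
Total weight = 1/36 + 5/36 = 1/6
P(Y=1 | obs) = 1/36 / 1/6 = 1/6
P(Y=2 | obs) = 5/36 / 1/6 = 5/6

P(Y = 2 | obs) = 5/6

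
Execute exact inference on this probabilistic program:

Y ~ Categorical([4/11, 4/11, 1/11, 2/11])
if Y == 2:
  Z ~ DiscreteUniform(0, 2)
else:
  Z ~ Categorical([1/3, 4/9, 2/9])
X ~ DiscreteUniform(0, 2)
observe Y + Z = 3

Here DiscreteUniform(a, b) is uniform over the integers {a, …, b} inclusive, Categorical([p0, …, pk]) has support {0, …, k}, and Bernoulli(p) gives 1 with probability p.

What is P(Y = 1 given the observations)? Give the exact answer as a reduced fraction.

Enumerate traces; 9 have nonzero weight after conditioning:
  (Y=1, Z=2, X=0) weight 8/297
  (Y=1, Z=2, X=1) weight 8/297
  (Y=1, Z=2, X=2) weight 8/297
  (Y=2, Z=1, X=0) weight 1/99
  (Y=2, Z=1, X=1) weight 1/99
  (Y=2, Z=1, X=2) weight 1/99
  (Y=3, Z=0, X=0) weight 2/99
  (Y=3, Z=0, X=1) weight 2/99
  … 1 more
Group by Y:
  weight(Y=1) = 8/99
  weight(Y=2) = 1/33
  weight(Y=3) = 2/33
Total weight = 8/99 + 1/33 + 2/33 = 17/99
P(Y=1 | obs) = 8/99 / 17/99 = 8/17
P(Y=2 | obs) = 1/33 / 17/99 = 3/17
P(Y=3 | obs) = 2/33 / 17/99 = 6/17

P(Y = 1 | obs) = 8/17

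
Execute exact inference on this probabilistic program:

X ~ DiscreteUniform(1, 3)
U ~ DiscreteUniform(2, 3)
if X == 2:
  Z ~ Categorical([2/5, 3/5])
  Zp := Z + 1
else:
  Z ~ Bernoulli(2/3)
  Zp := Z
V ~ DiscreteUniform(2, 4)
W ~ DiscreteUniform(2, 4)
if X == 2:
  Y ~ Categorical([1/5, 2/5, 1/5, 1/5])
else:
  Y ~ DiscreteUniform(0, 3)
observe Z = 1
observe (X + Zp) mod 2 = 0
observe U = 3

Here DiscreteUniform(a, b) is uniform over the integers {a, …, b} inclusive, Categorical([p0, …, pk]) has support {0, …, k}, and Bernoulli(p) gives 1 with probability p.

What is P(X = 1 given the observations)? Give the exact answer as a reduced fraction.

Enumerate traces; 108 have nonzero weight after conditioning:
  (X=1, U=3, Z=1, V=2, W=2, Y=0) weight 1/324
  (X=1, U=3, Z=1, V=2, W=2, Y=1) weight 1/324
  (X=1, U=3, Z=1, V=2, W=2, Y=2) weight 1/324
  (X=1, U=3, Z=1, V=2, W=2, Y=3) weight 1/324
  (X=1, U=3, Z=1, V=2, W=3, Y=0) weight 1/324
  (X=1, U=3, Z=1, V=2, W=3, Y=1) weight 1/324
  (X=1, U=3, Z=1, V=2, W=3, Y=2) weight 1/324
  (X=1, U=3, Z=1, V=2, W=3, Y=3) weight 1/324
  (X=2, U=3, Z=1, V=2, W=2, Y=0) weight 1/450
  (X=3, U=3, Z=1, V=2, W=2, Y=0) weight 1/324
  … 98 more
Group by X:
  weight(X=1) = 1/9
  weight(X=2) = 1/10
  weight(X=3) = 1/9
Total weight = 1/9 + 1/10 + 1/9 = 29/90
P(X=1 | obs) = 1/9 / 29/90 = 10/29
P(X=2 | obs) = 1/10 / 29/90 = 9/29
P(X=3 | obs) = 1/9 / 29/90 = 10/29

P(X = 1 | obs) = 10/29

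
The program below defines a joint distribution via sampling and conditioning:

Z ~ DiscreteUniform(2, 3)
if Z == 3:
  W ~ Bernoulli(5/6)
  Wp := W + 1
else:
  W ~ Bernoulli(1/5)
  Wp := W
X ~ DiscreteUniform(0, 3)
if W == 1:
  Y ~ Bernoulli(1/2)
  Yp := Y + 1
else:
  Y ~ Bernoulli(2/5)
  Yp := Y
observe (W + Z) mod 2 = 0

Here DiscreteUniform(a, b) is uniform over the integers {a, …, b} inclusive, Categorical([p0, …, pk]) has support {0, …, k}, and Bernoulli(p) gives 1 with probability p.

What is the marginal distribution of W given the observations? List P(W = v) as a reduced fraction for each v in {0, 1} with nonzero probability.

Enumerate traces; 16 have nonzero weight after conditioning:
  (Z=2, W=0, X=0, Y=0) weight 3/50
  (Z=2, W=0, X=0, Y=1) weight 1/25
  (Z=2, W=0, X=1, Y=0) weight 3/50
  (Z=2, W=0, X=1, Y=1) weight 1/25
  (Z=2, W=0, X=2, Y=0) weight 3/50
  (Z=2, W=0, X=2, Y=1) weight 1/25
  (Z=2, W=0, X=3, Y=0) weight 3/50
  (Z=2, W=0, X=3, Y=1) weight 1/25
  (Z=3, W=1, X=0, Y=0) weight 5/96
  … 7 more
Group by W:
  weight(W=0) = 2/5
  weight(W=1) = 5/12
Total weight = 2/5 + 5/12 = 49/60
P(W=0 | obs) = 2/5 / 49/60 = 24/49
P(W=1 | obs) = 5/12 / 49/60 = 25/49

P(W=0) = 24/49, P(W=1) = 25/49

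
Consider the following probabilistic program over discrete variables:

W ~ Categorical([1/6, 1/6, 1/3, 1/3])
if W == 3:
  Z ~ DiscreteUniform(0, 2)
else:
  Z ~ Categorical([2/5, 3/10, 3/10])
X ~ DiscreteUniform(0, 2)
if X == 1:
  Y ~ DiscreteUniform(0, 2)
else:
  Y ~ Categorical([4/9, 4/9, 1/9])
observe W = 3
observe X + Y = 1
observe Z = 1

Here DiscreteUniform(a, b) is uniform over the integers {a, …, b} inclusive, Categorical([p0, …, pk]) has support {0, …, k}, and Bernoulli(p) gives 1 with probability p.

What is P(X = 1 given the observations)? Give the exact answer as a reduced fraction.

P(X = 1 | obs) = 3/7

Enumerate traces; 2 have nonzero weight after conditioning:
  (W=3, Z=1, X=0, Y=1) weight 4/243
  (W=3, Z=1, X=1, Y=0) weight 1/81
Group by X:
  weight(X=0) = 4/243
  weight(X=1) = 1/81
Total weight = 4/243 + 1/81 = 7/243
P(X=0 | obs) = 4/243 / 7/243 = 4/7
P(X=1 | obs) = 1/81 / 7/243 = 3/7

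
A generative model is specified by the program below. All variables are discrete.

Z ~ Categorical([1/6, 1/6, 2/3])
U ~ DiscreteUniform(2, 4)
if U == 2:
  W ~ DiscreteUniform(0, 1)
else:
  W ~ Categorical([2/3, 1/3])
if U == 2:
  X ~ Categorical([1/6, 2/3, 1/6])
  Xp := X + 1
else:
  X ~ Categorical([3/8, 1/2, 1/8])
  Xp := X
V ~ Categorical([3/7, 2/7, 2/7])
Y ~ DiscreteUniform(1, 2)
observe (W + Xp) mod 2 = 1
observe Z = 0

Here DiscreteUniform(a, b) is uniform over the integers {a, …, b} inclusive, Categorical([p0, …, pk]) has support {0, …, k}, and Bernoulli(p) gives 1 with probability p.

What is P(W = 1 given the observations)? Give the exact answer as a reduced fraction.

P(W = 1 | obs) = 4/9

Enumerate traces; 54 have nonzero weight after conditioning:
  (Z=0, U=2, W=0, X=0, V=0, Y=1) weight 1/1008
  (Z=0, U=2, W=0, X=0, V=0, Y=2) weight 1/1008
  (Z=0, U=2, W=0, X=0, V=1, Y=1) weight 1/1512
  (Z=0, U=2, W=0, X=0, V=1, Y=2) weight 1/1512
  (Z=0, U=2, W=0, X=0, V=2, Y=1) weight 1/1512
  (Z=0, U=2, W=0, X=0, V=2, Y=2) weight 1/1512
  (Z=0, U=2, W=0, X=2, V=0, Y=1) weight 1/1008
  (Z=0, U=2, W=0, X=2, V=0, Y=2) weight 1/1008
  (Z=0, U=2, W=1, X=1, V=0, Y=1) weight 1/252
  … 45 more
Group by W:
  weight(W=0) = 5/108
  weight(W=1) = 1/27
Total weight = 5/108 + 1/27 = 1/12
P(W=0 | obs) = 5/108 / 1/12 = 5/9
P(W=1 | obs) = 1/27 / 1/12 = 4/9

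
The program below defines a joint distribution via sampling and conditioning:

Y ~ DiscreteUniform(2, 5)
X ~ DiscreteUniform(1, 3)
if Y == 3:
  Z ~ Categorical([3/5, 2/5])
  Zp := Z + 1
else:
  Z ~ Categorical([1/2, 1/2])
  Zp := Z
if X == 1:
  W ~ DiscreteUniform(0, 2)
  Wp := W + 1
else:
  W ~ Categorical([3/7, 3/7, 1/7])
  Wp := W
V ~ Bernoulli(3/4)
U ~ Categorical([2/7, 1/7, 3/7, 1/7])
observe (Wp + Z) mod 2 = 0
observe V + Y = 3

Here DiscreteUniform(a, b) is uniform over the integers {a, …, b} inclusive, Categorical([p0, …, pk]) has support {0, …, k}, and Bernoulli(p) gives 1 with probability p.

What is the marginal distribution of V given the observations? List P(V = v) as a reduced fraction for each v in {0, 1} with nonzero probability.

P(V=0) = 314/1259, P(V=1) = 945/1259

Enumerate traces; 72 have nonzero weight after conditioning:
  (Y=2, X=1, Z=0, W=1, V=1, U=0) weight 1/336
  (Y=2, X=1, Z=0, W=1, V=1, U=1) weight 1/672
  (Y=2, X=1, Z=0, W=1, V=1, U=2) weight 1/224
  (Y=2, X=1, Z=0, W=1, V=1, U=3) weight 1/672
  (Y=2, X=1, Z=1, W=0, V=1, U=0) weight 1/336
  (Y=2, X=1, Z=1, W=0, V=1, U=1) weight 1/672
  (Y=2, X=1, Z=1, W=0, V=1, U=2) weight 1/224
  (Y=2, X=1, Z=1, W=0, V=1, U=3) weight 1/672
  (Y=3, X=1, Z=0, W=1, V=0, U=0) weight 1/840
  … 63 more
Group by V:
  weight(V=0) = 157/5040
  weight(V=1) = 3/32
Total weight = 157/5040 + 3/32 = 1259/10080
P(V=0 | obs) = 157/5040 / 1259/10080 = 314/1259
P(V=1 | obs) = 3/32 / 1259/10080 = 945/1259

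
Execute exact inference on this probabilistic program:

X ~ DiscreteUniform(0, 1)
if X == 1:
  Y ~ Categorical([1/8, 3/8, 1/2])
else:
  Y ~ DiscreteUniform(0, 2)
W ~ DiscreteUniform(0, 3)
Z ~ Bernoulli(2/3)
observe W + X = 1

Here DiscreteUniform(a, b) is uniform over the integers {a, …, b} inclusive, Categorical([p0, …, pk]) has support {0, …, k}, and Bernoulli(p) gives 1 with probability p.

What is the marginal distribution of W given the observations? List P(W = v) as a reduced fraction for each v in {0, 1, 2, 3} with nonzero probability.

Enumerate traces; 12 have nonzero weight after conditioning:
  (X=0, Y=0, W=1, Z=0) weight 1/72
  (X=0, Y=0, W=1, Z=1) weight 1/36
  (X=0, Y=1, W=1, Z=0) weight 1/72
  (X=0, Y=1, W=1, Z=1) weight 1/36
  (X=0, Y=2, W=1, Z=0) weight 1/72
  (X=0, Y=2, W=1, Z=1) weight 1/36
  (X=1, Y=0, W=0, Z=0) weight 1/192
  (X=1, Y=0, W=0, Z=1) weight 1/96
  … 4 more
Group by W:
  weight(W=0) = 1/8
  weight(W=1) = 1/8
Total weight = 1/8 + 1/8 = 1/4
P(W=0 | obs) = 1/8 / 1/4 = 1/2
P(W=1 | obs) = 1/8 / 1/4 = 1/2

P(W=0) = 1/2, P(W=1) = 1/2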